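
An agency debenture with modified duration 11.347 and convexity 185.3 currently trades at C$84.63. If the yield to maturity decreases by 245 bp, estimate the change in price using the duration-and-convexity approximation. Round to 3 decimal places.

Duration effect: -D_mod·Δy = -11.347 × (-0.0245) = +0.2780015
Convexity effect: ½·C·(Δy)² = 0.5 × 185.3 × (-0.0245)² = +0.0556131625
ΔP/P ≈ +0.2780015 + 0.0556131625 = +0.3336146625
ΔP ≈ 84.63 × (+0.3336146625) = +28.233808887375.

+C$28.234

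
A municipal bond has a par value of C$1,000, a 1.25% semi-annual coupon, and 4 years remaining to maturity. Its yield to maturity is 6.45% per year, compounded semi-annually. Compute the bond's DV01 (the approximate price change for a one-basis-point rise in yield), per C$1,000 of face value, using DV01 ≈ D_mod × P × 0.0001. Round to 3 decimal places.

C$0.310

Periodic yield y = 0.03225.
  t   CF        PV=CF/(1+0.03225)^t    t·PV
  1         6.25         6.0547         6.0547
  2         6.25         5.8656        11.7311
  3         6.25         5.6823        17.0469
  4         6.25         5.5048        22.0191
  5         6.25         5.3328        26.6640
  6         6.25         5.1662        30.9972
  7         6.25         5.0048        35.0335
  8     1,006.25       780.5968     6,244.7743
  Σ                    819.2080     6,394.3210
P = 819.2080; D_Mac = 7.80549 half-year periods = 3.90275 yrs; D_mod = 3.78081 yrs.
DV01 ≈ 3.78081 × 819.2080 × 0.0001 = 0.309727.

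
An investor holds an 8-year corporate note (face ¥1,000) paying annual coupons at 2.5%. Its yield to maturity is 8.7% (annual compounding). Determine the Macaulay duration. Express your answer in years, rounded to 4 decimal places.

Periodic yield y = 0.087. Discount each cash flow and weight by its year:
  t   CF        PV=CF/(1+0.087)^t    t·PV
  1        25.00        22.9991        22.9991
  2        25.00        21.1583        42.3166
  3        25.00        19.4649        58.3946
  4        25.00        17.9070        71.6278
  5        25.00        16.4737        82.3687
  6        25.00        15.1552        90.9314
  7        25.00        13.9423        97.5958
  8     1,025.00       525.8810     4,207.0483
  Σ                    652.9815     4,673.2824
Price P = Σ PV = 652.9815.
Macaulay duration = Σ(t·PV) / P = 4,673.2824 / 652.9815 = 7.15684 years.

7.1568 years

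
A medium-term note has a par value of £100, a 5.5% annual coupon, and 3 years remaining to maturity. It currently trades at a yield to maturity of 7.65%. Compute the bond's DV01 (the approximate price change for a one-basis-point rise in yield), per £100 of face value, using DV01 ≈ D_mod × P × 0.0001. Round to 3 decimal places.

Periodic yield y = 0.0765.
  t   CF        PV=CF/(1+0.0765)^t    t·PV
  1         5.50         5.1092         5.1092
  2         5.50         4.7461         9.4922
  3       105.50        84.5688       253.7065
  Σ                     94.4241       268.3078
P = 94.4241; D_Mac = 2.84152 yrs; D_mod = 2.63959 yrs.
DV01 ≈ 2.63959 × 94.4241 × 0.0001 = 0.024924.

£0.025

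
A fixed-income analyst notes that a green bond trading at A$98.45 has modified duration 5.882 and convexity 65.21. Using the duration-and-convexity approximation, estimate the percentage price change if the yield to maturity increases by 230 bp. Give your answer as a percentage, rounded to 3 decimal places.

-11.804%

Duration effect: -D_mod·Δy = -5.882 × (+0.023) = -0.135286
Convexity effect: ½·C·(Δy)² = 0.5 × 65.21 × (0.023)² = +0.017248045
ΔP/P ≈ -0.135286 + 0.017248045 = -0.118037955
= -11.8037955%.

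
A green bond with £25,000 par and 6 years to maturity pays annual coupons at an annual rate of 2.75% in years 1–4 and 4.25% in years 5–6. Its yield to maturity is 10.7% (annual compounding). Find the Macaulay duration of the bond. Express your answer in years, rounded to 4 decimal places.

Periodic yield y = 0.107. Discount each cash flow and weight by its year:
  t   CF        PV=CF/(1+0.107)^t    t·PV
  1       687.50       621.0479       621.0479
  2       687.50       561.0189     1,122.0377
  3       687.50       506.7921     1,520.3763
  4       687.50       457.8068     1,831.2271
  5     1,062.50       639.1324     3,195.6620
  6    26,062.50    14,162.1877    84,973.1264
  Σ                 16,947.9858    93,263.4774
Price P = Σ PV = 16,947.9858.
Macaulay duration = Σ(t·PV) / P = 93,263.4774 / 16,947.9858 = 5.50292 years.

5.5029 years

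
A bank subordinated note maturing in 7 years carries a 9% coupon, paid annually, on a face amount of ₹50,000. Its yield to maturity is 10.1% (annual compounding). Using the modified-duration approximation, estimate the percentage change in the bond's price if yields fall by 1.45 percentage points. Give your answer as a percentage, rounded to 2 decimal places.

+7.16%

Periodic yield y = 0.101. Modified duration first:
  t   CF        PV=CF/(1+0.101)^t    t·PV
  1     4,500.00     4,087.1935     4,087.1935
  2     4,500.00     3,712.2556     7,424.5113
  3     4,500.00     3,371.7127    10,115.1380
  4     4,500.00     3,062.4093    12,249.6373
  5     4,500.00     2,781.4799    13,907.3993
  6     4,500.00     2,526.3214    15,157.9284
  7    54,500.00    27,789.7903   194,528.5320
  Σ                 47,331.1626   257,470.3397
P = 47,331.1626; D_Mac = 5.43976 yrs; D_mod = 5.43976/(1+0.101) = 4.94075 yrs.
ΔP/P ≈ -D_mod · Δy = -4.94075 × (-0.0145) = +0.071641 = +7.1641%.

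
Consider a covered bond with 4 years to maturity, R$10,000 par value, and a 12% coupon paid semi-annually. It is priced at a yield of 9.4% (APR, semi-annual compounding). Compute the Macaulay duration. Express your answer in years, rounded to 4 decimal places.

Periodic yield y = 0.047. Discount each cash flow and weight by its period:
  t   CF        PV=CF/(1+0.047)^t    t·PV
  1       600.00       573.0659       573.0659
  2       600.00       547.3409     1,094.6818
  3       600.00       522.7707     1,568.3120
  4       600.00       499.3034     1,997.2136
  5       600.00       476.8896     2,384.4479
  6       600.00       455.4819     2,732.8916
  7       600.00       435.0353     3,045.2470
  8    10,600.00     7,340.6144    58,724.9153
  Σ                 10,850.5021    72,120.7751
Price P = Σ PV = 10,850.5021.
Macaulay duration = Σ(t·PV) / P = 72,120.7751 / 10,850.5021 = 6.64677 half-year periods.
In years: 6.64677 / 2 = 3.32338 years.

3.3234 years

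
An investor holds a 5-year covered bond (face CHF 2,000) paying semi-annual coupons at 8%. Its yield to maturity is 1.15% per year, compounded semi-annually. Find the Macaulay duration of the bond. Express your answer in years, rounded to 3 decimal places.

Periodic yield y = 0.00575. Discount each cash flow and weight by its period:
  t   CF        PV=CF/(1+0.00575)^t    t·PV
  1        80.00        79.5426        79.5426
  2        80.00        79.0879       158.1757
  3        80.00        78.6357       235.9072
  4        80.00        78.1861       312.7446
  5        80.00        77.7391       388.6957
  6        80.00        77.2947       463.7682
  7        80.00        76.8528       537.9696
  8        80.00        76.4134       611.3074
  9        80.00        75.9766       683.7890
  10    2,080.00     1,964.0970    19,640.9696
  Σ                  2,663.8260    23,112.8697
Price P = Σ PV = 2,663.8260.
Macaulay duration = Σ(t·PV) / P = 23,112.8697 / 2,663.8260 = 8.67657 half-year periods.
In years: 8.67657 / 2 = 4.33828 years.

4.338 years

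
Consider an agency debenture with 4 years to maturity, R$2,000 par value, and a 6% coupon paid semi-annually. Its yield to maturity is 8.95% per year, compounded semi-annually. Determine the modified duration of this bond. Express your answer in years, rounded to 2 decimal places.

Periodic yield y = 0.04475. First find Macaulay duration:
  t   CF        PV=CF/(1+0.04475)^t    t·PV
  1        60.00        57.4300        57.4300
  2        60.00        54.9701       109.9402
  3        60.00        52.6155       157.8466
  4        60.00        50.3619       201.4474
  5        60.00        48.2047       241.0235
  6        60.00        46.1399       276.8396
  7        60.00        44.1636       309.1453
  8     2,060.00     1,451.3367    11,610.6937
  Σ                  1,805.2225    12,964.3664
P = 1,805.2225; Macaulay duration = 12,964.3664 / 1,805.2225 = 7.18159 half-year periods = 3.59079 years.
Modified duration = D_Mac / (1 + y) = 3.59079 / 1.04475 = 3.43699 years.

3.44 years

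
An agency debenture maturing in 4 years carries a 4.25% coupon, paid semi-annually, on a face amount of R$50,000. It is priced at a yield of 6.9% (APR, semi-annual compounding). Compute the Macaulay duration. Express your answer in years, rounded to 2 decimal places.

Periodic yield y = 0.0345. Discount each cash flow and weight by its period:
  t   CF        PV=CF/(1+0.0345)^t    t·PV
  1     1,062.50     1,027.0662     1,027.0662
  2     1,062.50       992.8141     1,985.6283
  3     1,062.50       959.7043     2,879.1130
  4     1,062.50       927.6987     3,710.7949
  5     1,062.50       896.7605     4,483.8024
  6     1,062.50       866.8540     5,201.1241
  7     1,062.50       837.9449     5,865.6145
  8    51,062.50    38,927.6435   311,421.1477
  Σ                 45,436.4863   336,574.2910
Price P = Σ PV = 45,436.4863.
Macaulay duration = Σ(t·PV) / P = 336,574.2910 / 45,436.4863 = 7.40758 half-year periods.
In years: 7.40758 / 2 = 3.70379 years.

3.70 years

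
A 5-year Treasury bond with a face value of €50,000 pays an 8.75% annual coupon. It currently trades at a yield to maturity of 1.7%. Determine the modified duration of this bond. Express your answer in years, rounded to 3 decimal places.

4.293 years

Periodic yield y = 0.017. First find Macaulay duration:
  t   CF        PV=CF/(1+0.017)^t    t·PV
  1     4,375.00     4,301.8682     4,301.8682
  2     4,375.00     4,229.9589     8,459.9179
  3     4,375.00     4,159.2517    12,477.7550
  4     4,375.00     4,089.7263    16,358.9052
  5    54,375.00    49,979.7990   249,898.9951
  Σ                 66,760.6042   291,497.4414
P = 66,760.6042; Macaulay duration = 291,497.4414 / 66,760.6042 = 4.36631 years.
Modified duration = D_Mac / (1 + y) = 4.36631 / 1.017 = 4.29332 years.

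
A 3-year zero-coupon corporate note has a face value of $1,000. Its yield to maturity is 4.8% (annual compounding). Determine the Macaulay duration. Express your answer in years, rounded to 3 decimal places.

A zero-coupon bond has a single cash flow at maturity, so its Macaulay duration equals its maturity: 3 years.

3.000 years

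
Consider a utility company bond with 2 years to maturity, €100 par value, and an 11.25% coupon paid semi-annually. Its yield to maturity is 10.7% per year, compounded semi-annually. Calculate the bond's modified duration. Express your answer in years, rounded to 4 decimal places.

Periodic yield y = 0.0535. First find Macaulay duration:
  t   CF        PV=CF/(1+0.0535)^t    t·PV
  1        5.625         5.3393         5.3393
  2        5.625         5.0682        10.1364
  3        5.625         4.8108        14.4325
  4      105.625        85.7489       342.9956
  Σ                    100.9673       372.9038
P = 100.9673; Macaulay duration = 372.9038 / 100.9673 = 3.69331 half-year periods = 1.84666 years.
Modified duration = D_Mac / (1 + y) = 1.84666 / 1.0535 = 1.75288 years.

1.7529 years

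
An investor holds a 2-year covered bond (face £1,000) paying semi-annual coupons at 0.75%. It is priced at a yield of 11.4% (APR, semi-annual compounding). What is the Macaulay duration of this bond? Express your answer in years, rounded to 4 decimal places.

1.9874 years

Periodic yield y = 0.057. Discount each cash flow and weight by its period:
  t   CF        PV=CF/(1+0.057)^t    t·PV
  1         3.75         3.5478         3.5478
  2         3.75         3.3565         6.7129
  3         3.75         3.1755         9.5264
  4     1,003.75       804.1288     3,216.5151
  Σ                    814.2085     3,236.3022
Price P = Σ PV = 814.2085.
Macaulay duration = Σ(t·PV) / P = 3,236.3022 / 814.2085 = 3.97478 half-year periods.
In years: 3.97478 / 2 = 1.98739 years.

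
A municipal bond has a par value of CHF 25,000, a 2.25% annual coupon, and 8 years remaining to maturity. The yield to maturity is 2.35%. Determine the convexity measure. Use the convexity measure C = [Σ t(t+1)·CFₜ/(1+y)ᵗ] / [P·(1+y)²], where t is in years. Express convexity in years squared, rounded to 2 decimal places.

With y = 0.0235:
  t   CF        PV=CF/(1+0.0235)^t    t·PV        t(t+1)·PV
  1       562.50       549.5848       549.5848       1,099.1695
  2       562.50       536.9661     1,073.9321       3,221.7963
  3       562.50       524.6371     1,573.9113       6,295.6450
  4       562.50       512.5912     2,050.3648      10,251.8238
  5       562.50       500.8219     2,504.1094      15,024.6563
  6       562.50       489.3228     2,935.9368      20,551.5573
  7       562.50       478.0877     3,346.6141      26,772.9129
  8    25,562.50    21,227.5831   169,820.6647   1,528,385.9820
  Σ                 24,819.5946   183,855.1178   1,611,603.5432
P = 24,819.5946.
Convexity = Σ t(t+1)·PV / [P·(1+y)²] = 1,611,603.5432 / (24,819.5946 × 1.047552) = 61.98518.

61.99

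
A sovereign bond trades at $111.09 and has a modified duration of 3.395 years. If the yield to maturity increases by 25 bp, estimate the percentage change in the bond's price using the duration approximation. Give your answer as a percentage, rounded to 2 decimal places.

-0.85%

Duration approximation: ΔP/P ≈ -D_mod · Δy = -3.395 × (+0.0025) = -0.0084875.
As a percentage: -0.84875%.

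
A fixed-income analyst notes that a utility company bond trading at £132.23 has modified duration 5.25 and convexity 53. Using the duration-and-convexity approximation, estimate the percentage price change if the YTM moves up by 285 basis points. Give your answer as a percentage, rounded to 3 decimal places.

Duration effect: -D_mod·Δy = -5.25 × (+0.0285) = -0.149625
Convexity effect: ½·C·(Δy)² = 0.5 × 53 × (0.0285)² = +0.021524625
ΔP/P ≈ -0.149625 + 0.021524625 = -0.128100375
= -12.8100375%.

-12.810%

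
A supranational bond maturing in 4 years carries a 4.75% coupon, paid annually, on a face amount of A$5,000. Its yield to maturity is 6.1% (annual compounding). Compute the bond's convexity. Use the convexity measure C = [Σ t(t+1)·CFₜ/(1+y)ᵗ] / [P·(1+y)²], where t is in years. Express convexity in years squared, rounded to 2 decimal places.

With y = 0.061:
  t   CF        PV=CF/(1+0.061)^t    t·PV        t(t+1)·PV
  1       237.50       223.8454       223.8454         447.6909
  2       237.50       210.9759       421.9518       1,265.8554
  3       237.50       198.8463       596.5388       2,386.1553
  4     5,237.50     4,132.9724    16,531.8894      82,659.4471
  Σ                  4,766.6400    17,774.2255      86,759.1487
P = 4,766.6400.
Convexity = Σ t(t+1)·PV / [P·(1+y)²] = 86,759.1487 / (4,766.6400 × 1.125721) = 16.16859.

16.17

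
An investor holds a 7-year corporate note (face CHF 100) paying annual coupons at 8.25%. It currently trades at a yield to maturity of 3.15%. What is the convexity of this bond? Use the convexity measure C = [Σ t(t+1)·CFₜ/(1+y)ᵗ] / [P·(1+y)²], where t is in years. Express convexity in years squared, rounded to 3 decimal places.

With y = 0.0315:
  t   CF        PV=CF/(1+0.0315)^t    t·PV        t(t+1)·PV
  1         8.25         7.9981         7.9981          15.9961
  2         8.25         7.7538        15.5076          46.5229
  3         8.25         7.5170        22.5511          90.2044
  4         8.25         7.2875        29.1499         145.7495
  5         8.25         7.0649        35.3246         211.9479
  6         8.25         6.8492        41.0951         287.6655
  7       108.25        87.1251       609.8757       4,879.0055
  Σ                    131.5956       761.5021       5,677.0917
P = 131.5956.
Convexity = Σ t(t+1)·PV / [P·(1+y)²] = 5,677.0917 / (131.5956 × 1.063992) = 40.54582.

40.546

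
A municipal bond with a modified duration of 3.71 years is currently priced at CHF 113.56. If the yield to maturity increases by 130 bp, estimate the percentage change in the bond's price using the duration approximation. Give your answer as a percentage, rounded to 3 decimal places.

-4.823%

Duration approximation: ΔP/P ≈ -D_mod · Δy = -3.71 × (+0.013) = -0.048230.
As a percentage: -4.8230%.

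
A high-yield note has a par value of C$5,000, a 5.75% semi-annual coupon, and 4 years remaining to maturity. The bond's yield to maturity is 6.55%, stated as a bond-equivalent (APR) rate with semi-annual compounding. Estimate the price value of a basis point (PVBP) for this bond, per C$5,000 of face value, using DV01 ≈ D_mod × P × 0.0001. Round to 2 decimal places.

C$1.71

Periodic yield y = 0.03275.
  t   CF        PV=CF/(1+0.03275)^t    t·PV
  1       143.75       139.1915       139.1915
  2       143.75       134.7775       269.5550
  3       143.75       130.5035       391.5106
  4       143.75       126.3651       505.4603
  5       143.75       122.3578       611.7892
  6       143.75       118.4777       710.8662
  7       143.75       114.7206       803.0442
  8     5,143.75     3,974.8269    31,798.6154
  Σ                  4,861.2207    35,230.0325
P = 4,861.2207; D_Mac = 7.24716 half-year periods = 3.62358 yrs; D_mod = 3.50867 yrs.
DV01 ≈ 3.50867 × 4,861.2207 × 0.0001 = 1.705642.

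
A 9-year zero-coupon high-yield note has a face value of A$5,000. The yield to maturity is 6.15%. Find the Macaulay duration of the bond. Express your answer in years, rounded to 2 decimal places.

9.00 years

A zero-coupon bond has a single cash flow at maturity, so its Macaulay duration equals its maturity: 9 years.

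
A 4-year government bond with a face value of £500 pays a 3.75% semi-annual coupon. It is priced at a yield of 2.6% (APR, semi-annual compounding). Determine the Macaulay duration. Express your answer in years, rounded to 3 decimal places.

Periodic yield y = 0.013. Discount each cash flow and weight by its period:
  t   CF        PV=CF/(1+0.013)^t    t·PV
  1        9.375         9.2547         9.2547
  2        9.375         9.1359        18.2718
  3        9.375         9.0187        27.0560
  4        9.375         8.9029        35.6118
  5        9.375         8.7887        43.9434
  6        9.375         8.6759        52.0554
  7        9.375         8.5646        59.9519
  8      509.375       459.3694     3,674.9552
  Σ                    521.7108     3,921.1003
Price P = Σ PV = 521.7108.
Macaulay duration = Σ(t·PV) / P = 3,921.1003 / 521.7108 = 7.51585 half-year periods.
In years: 7.51585 / 2 = 3.75793 years.

3.758 years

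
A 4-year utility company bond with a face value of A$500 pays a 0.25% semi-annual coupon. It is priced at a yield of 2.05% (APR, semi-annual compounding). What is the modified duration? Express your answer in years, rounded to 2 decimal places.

Periodic yield y = 0.01025. First find Macaulay duration:
  t   CF        PV=CF/(1+0.01025)^t    t·PV
  1        0.625         0.6187         0.6187
  2        0.625         0.6124         1.2248
  3        0.625         0.6062         1.8185
  4        0.625         0.6000         2.4001
  5        0.625         0.5939         2.9697
  6        0.625         0.5879         3.5274
  7        0.625         0.5819         4.0736
  8      500.625       461.4043     3,691.2346
  Σ                    465.6053     3,707.8673
P = 465.6053; Macaulay duration = 3,707.8673 / 465.6053 = 7.96354 half-year periods = 3.98177 years.
Modified duration = D_Mac / (1 + y) = 3.98177 / 1.01025 = 3.94137 years.

3.94 years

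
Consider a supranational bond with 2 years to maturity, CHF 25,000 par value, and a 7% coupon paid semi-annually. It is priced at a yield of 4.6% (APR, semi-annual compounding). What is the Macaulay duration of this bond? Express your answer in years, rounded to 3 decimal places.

Periodic yield y = 0.023. Discount each cash flow and weight by its period:
  t   CF        PV=CF/(1+0.023)^t    t·PV
  1       875.00       855.3275       855.3275
  2       875.00       836.0972     1,672.1945
  3       875.00       817.2993     2,451.8980
  4    25,875.00    23,625.3267    94,501.3070
  Σ                 26,134.0508    99,480.7269
Price P = Σ PV = 26,134.0508.
Macaulay duration = Σ(t·PV) / P = 99,480.7269 / 26,134.0508 = 3.80656 half-year periods.
In years: 3.80656 / 2 = 1.90328 years.

1.903 years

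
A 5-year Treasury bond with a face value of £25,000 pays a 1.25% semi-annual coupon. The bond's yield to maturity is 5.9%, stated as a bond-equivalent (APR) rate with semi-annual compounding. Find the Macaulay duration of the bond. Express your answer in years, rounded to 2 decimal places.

Periodic yield y = 0.0295. Discount each cash flow and weight by its period:
  t   CF        PV=CF/(1+0.0295)^t    t·PV
  1       156.25       151.7727       151.7727
  2       156.25       147.4237       294.8474
  3       156.25       143.1993       429.5980
  4       156.25       139.0960       556.3840
  5       156.25       135.1102       675.5512
  6       156.25       131.2387       787.4322
  7       156.25       127.4781       892.3467
  8       156.25       123.8253       990.6020
  9       156.25       120.2771     1,082.4937
  10   25,156.25    18,809.7227   188,097.2268
  Σ                 20,029.1438   193,958.2546
Price P = Σ PV = 20,029.1438.
Macaulay duration = Σ(t·PV) / P = 193,958.2546 / 20,029.1438 = 9.68380 half-year periods.
In years: 9.68380 / 2 = 4.84190 years.

4.84 years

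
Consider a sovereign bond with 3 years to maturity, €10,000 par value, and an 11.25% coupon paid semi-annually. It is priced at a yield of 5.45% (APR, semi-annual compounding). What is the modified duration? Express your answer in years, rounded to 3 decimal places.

2.587 years

Periodic yield y = 0.02725. First find Macaulay duration:
  t   CF        PV=CF/(1+0.02725)^t    t·PV
  1       562.50       547.5785       547.5785
  2       562.50       533.0528     1,066.1056
  3       562.50       518.9124     1,556.7373
  4       562.50       505.1472     2,020.5887
  5       562.50       491.7471     2,458.7353
  6    10,562.50     8,988.9678    53,933.8065
  Σ                 11,585.4057    61,583.5519
P = 11,585.4057; Macaulay duration = 61,583.5519 / 11,585.4057 = 5.31561 half-year periods = 2.65781 years.
Modified duration = D_Mac / (1 + y) = 2.65781 / 1.02725 = 2.58730 years.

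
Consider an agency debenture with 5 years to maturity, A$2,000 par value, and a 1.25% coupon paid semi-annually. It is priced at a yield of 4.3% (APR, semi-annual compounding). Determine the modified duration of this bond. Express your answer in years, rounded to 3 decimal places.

4.747 years

Periodic yield y = 0.0215. First find Macaulay duration:
  t   CF        PV=CF/(1+0.0215)^t    t·PV
  1        12.50        12.2369        12.2369
  2        12.50        11.9794        23.9587
  3        12.50        11.7272        35.1816
  4        12.50        11.4804        45.9215
  5        12.50        11.2388        56.1938
  6        12.50        11.0022        66.0132
  7        12.50        10.7706        75.3945
  8        12.50        10.5439        84.3515
  9        12.50        10.3220        92.8982
  10    2,012.50     1,626.8675    16,268.6749
  Σ                  1,728.1689    16,760.8248
P = 1,728.1689; Macaulay duration = 16,760.8248 / 1,728.1689 = 9.69860 half-year periods = 4.84930 years.
Modified duration = D_Mac / (1 + y) = 4.84930 / 1.0215 = 4.74724 years.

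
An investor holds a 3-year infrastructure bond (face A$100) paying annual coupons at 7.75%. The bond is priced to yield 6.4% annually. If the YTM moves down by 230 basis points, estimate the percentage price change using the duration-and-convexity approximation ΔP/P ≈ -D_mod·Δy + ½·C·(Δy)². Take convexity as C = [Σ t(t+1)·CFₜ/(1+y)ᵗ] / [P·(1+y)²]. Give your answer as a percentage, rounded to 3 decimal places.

With y = 0.064:
  t   CF        PV=CF/(1+0.064)^t    t·PV        t(t+1)·PV
  1         7.75         7.2838         7.2838          14.5677
  2         7.75         6.8457        13.6914          41.0743
  3       107.75        89.4525       268.3574       1,073.4298
  Σ                    103.5820       289.3327       1,129.0717
P = 103.5820; D_Mac = 2.79327 yrs; D_mod = 2.62525 yrs; C = 9.62839.
Duration effect: -2.62525 × (-0.023) = +0.060381
Convexity effect: 0.5 × 9.62839 × (-0.023)² = +0.0025467
ΔP/P ≈ +0.060381 + 0.0025467 = +0.062928 = +6.2928%.

+6.293%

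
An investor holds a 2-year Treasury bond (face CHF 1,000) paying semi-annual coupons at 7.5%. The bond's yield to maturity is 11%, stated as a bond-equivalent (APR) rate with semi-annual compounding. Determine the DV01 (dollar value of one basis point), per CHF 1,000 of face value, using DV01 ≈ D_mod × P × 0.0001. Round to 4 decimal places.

Periodic yield y = 0.055.
  t   CF        PV=CF/(1+0.055)^t    t·PV
  1        37.50        35.5450        35.5450
  2        37.50        33.6920        67.3839
  3        37.50        31.9355        95.8065
  4     1,037.50       837.4874     3,349.9495
  Σ                    938.6599     3,548.6850
P = 938.6599; D_Mac = 3.78059 half-year periods = 1.89029 yrs; D_mod = 1.79175 yrs.
DV01 ≈ 1.79175 × 938.6599 × 0.0001 = 0.168184.

CHF 0.1682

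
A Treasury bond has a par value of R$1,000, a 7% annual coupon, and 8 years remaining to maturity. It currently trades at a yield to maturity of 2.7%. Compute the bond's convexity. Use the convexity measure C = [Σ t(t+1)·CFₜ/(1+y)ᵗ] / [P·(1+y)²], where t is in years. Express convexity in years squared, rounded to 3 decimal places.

52.584

With y = 0.027:
  t   CF        PV=CF/(1+0.027)^t    t·PV        t(t+1)·PV
  1        70.00        68.1597        68.1597         136.3194
  2        70.00        66.3678       132.7355         398.2066
  3        70.00        64.6229       193.8688         775.4753
  4        70.00        62.9240       251.6960       1,258.4798
  5        70.00        61.2697       306.3485       1,838.0913
  6        70.00        59.6589       357.9535       2,505.6746
  7        70.00        58.0905       406.6333       3,253.0667
  8     1,070.00       864.6099     6,916.8796      62,251.9164
  Σ                  1,305.7034     8,634.2750      72,417.2299
P = 1,305.7034.
Convexity = Σ t(t+1)·PV / [P·(1+y)²] = 72,417.2299 / (1,305.7034 × 1.054729) = 52.58435.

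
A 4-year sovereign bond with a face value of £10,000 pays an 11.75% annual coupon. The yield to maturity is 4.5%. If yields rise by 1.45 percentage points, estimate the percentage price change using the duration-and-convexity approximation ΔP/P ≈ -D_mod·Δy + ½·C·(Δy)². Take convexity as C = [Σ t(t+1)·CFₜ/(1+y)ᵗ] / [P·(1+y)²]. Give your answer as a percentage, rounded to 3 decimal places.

With y = 0.045:
  t   CF        PV=CF/(1+0.045)^t    t·PV        t(t+1)·PV
  1     1,175.00     1,124.4019     1,124.4019       2,248.8038
  2     1,175.00     1,075.9827     2,151.9654       6,455.8962
  3     1,175.00     1,029.6485     3,088.9455      12,355.7821
  4    11,175.00     9,370.9230    37,483.6921     187,418.4603
  Σ                 12,600.9561    43,849.0049     208,478.9424
P = 12,600.9561; D_Mac = 3.47982 yrs; D_mod = 3.32997 yrs; C = 15.15047.
Duration effect: -3.32997 × (+0.0145) = -0.048285
Convexity effect: 0.5 × 15.15047 × (0.0145)² = +0.0015927
ΔP/P ≈ -0.048285 + 0.0015927 = -0.046692 = -4.6692%.

-4.669%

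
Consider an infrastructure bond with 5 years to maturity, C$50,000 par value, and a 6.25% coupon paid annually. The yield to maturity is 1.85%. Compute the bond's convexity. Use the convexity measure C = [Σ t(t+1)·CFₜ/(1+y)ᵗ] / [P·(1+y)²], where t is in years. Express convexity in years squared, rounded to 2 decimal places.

With y = 0.0185:
  t   CF        PV=CF/(1+0.0185)^t    t·PV        t(t+1)·PV
  1     3,125.00     3,068.2376     3,068.2376       6,136.4752
  2     3,125.00     3,012.5062     6,025.0125      18,075.0374
  3     3,125.00     2,957.7872     8,873.3615      35,493.4461
  4     3,125.00     2,904.0620    11,616.2481      58,081.2406
  5    53,125.00    48,472.3166   242,361.5831   1,454,169.4989
  Σ                 60,414.9097   271,944.4429   1,571,955.6982
P = 60,414.9097.
Convexity = Σ t(t+1)·PV / [P·(1+y)²] = 1,571,955.6982 / (60,414.9097 × 1.037342) = 25.08269.

25.08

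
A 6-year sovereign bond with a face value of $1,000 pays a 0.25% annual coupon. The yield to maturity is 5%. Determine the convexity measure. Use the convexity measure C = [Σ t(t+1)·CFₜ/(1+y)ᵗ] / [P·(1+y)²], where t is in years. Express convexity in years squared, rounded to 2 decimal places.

37.72

With y = 0.05:
  t   CF        PV=CF/(1+0.05)^t    t·PV        t(t+1)·PV
  1         2.50         2.3810         2.3810           4.7619
  2         2.50         2.2676         4.5351          13.6054
  3         2.50         2.1596         6.4788          25.9151
  4         2.50         2.0568         8.2270          41.1351
  5         2.50         1.9588         9.7941          58.7645
  6     1,002.50       748.0809     4,488.4856      31,419.3993
  Σ                    758.9046     4,519.9016      31,563.5813
P = 758.9046.
Convexity = Σ t(t+1)·PV / [P·(1+y)²] = 31,563.5813 / (758.9046 × 1.102500) = 37.72424.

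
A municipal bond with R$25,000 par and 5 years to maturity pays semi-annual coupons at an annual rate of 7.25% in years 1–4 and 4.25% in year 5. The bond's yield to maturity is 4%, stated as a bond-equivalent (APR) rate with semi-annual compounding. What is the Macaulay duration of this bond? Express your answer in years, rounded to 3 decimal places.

Periodic yield y = 0.02. Discount each cash flow and weight by its period:
  t   CF        PV=CF/(1+0.02)^t    t·PV
  1       906.25       888.4804       888.4804
  2       906.25       871.0592     1,742.1184
  3       906.25       853.9796     2,561.9388
  4       906.25       837.2349     3,348.9397
  5       906.25       820.8185     4,104.0927
  6       906.25       804.7241     4,828.3444
  7       906.25       788.9452     5,522.6161
  8       906.25       773.4756     6,187.8052
  9       531.25       444.5262     4,000.7361
  10   25,531.25    20,944.5175   209,445.1753
  Σ                 28,027.7613   242,630.2472
Price P = Σ PV = 28,027.7613.
Macaulay duration = Σ(t·PV) / P = 242,630.2472 / 28,027.7613 = 8.65678 half-year periods.
In years: 8.65678 / 2 = 4.32839 years.

4.328 years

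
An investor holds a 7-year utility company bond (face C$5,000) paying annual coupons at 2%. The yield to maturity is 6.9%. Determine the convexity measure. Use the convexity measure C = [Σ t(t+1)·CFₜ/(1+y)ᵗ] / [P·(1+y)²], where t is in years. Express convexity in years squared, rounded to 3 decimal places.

44.579

With y = 0.069:
  t   CF        PV=CF/(1+0.069)^t    t·PV        t(t+1)·PV
  1       100.00        93.5454        93.5454         187.0907
  2       100.00        87.5074       175.0147         525.0442
  3       100.00        81.8591       245.5773         982.3090
  4       100.00        76.5754       306.3015       1,531.5077
  5       100.00        71.6327       358.1636       2,148.9818
  6       100.00        67.0091       402.0546       2,814.3821
  7     5,100.00     3,196.8793    22,378.1551     179,025.2408
  Σ                  3,675.0083    23,958.8122     187,214.5563
P = 3,675.0083.
Convexity = Σ t(t+1)·PV / [P·(1+y)²] = 187,214.5563 / (3,675.0083 × 1.142761) = 44.57854.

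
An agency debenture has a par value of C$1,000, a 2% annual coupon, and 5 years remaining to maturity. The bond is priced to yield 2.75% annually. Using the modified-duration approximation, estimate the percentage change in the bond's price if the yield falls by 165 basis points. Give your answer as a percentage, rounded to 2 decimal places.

+7.71%

Periodic yield y = 0.0275. Modified duration first:
  t   CF        PV=CF/(1+0.0275)^t    t·PV
  1        20.00        19.4647        19.4647
  2        20.00        18.9438        37.8875
  3        20.00        18.4368        55.3103
  4        20.00        17.9433        71.7733
  5     1,020.00       890.6171     4,453.0854
  Σ                    965.4056     4,637.5212
P = 965.4056; D_Mac = 4.80370 yrs; D_mod = 4.80370/(1+0.0275) = 4.67514 yrs.
ΔP/P ≈ -D_mod · Δy = -4.67514 × (-0.0165) = +0.077140 = +7.7140%.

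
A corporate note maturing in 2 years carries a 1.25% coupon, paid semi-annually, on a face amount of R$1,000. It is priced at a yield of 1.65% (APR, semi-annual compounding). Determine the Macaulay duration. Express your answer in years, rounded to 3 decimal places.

1.981 years

Periodic yield y = 0.00825. Discount each cash flow and weight by its period:
  t   CF        PV=CF/(1+0.00825)^t    t·PV
  1         6.25         6.1989         6.1989
  2         6.25         6.1481        12.2963
  3         6.25         6.0978        18.2935
  4     1,006.25       973.7175     3,894.8700
  Σ                    992.1623     3,931.6586
Price P = Σ PV = 992.1623.
Macaulay duration = Σ(t·PV) / P = 3,931.6586 / 992.1623 = 3.96272 half-year periods.
In years: 3.96272 / 2 = 1.98136 years.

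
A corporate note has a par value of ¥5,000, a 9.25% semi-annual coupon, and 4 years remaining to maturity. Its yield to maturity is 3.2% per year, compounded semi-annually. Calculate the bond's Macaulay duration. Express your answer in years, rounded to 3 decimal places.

3.496 years

Periodic yield y = 0.016. Discount each cash flow and weight by its period:
  t   CF        PV=CF/(1+0.016)^t    t·PV
  1       231.25       227.6083       227.6083
  2       231.25       224.0239       448.0478
  3       231.25       220.4960       661.4879
  4       231.25       217.0236       868.0943
  5       231.25       213.6059     1,068.0294
  6       231.25       210.2420     1,261.4520
  7       231.25       206.9311     1,448.5178
  8     5,231.25     4,607.3989    36,859.1910
  Σ                  6,127.3295    42,842.4284
Price P = Σ PV = 6,127.3295.
Macaulay duration = Σ(t·PV) / P = 42,842.4284 / 6,127.3295 = 6.99202 half-year periods.
In years: 6.99202 / 2 = 3.49601 years.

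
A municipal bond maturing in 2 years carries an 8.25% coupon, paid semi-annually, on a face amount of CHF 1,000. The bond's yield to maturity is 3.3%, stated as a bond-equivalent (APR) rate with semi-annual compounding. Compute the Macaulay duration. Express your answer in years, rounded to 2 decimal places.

Periodic yield y = 0.0165. Discount each cash flow and weight by its period:
  t   CF        PV=CF/(1+0.0165)^t    t·PV
  1        41.25        40.5804        40.5804
  2        41.25        39.9217        79.8434
  3        41.25        39.2737       117.8211
  4     1,041.25       975.2714     3,901.0855
  Σ                  1,095.0472     4,139.3305
Price P = Σ PV = 1,095.0472.
Macaulay duration = Σ(t·PV) / P = 4,139.3305 / 1,095.0472 = 3.78005 half-year periods.
In years: 3.78005 / 2 = 1.89002 years.

1.89 years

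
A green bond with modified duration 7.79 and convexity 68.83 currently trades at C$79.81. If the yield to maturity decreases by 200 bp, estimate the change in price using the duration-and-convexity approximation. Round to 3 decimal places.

+C$13.533

Duration effect: -D_mod·Δy = -7.79 × (-0.02) = +0.155800
Convexity effect: ½·C·(Δy)² = 0.5 × 68.83 × (-0.02)² = +0.0137660
ΔP/P ≈ +0.155800 + 0.0137660 = +0.169566
ΔP ≈ 79.81 × (+0.169566) = +13.53306246.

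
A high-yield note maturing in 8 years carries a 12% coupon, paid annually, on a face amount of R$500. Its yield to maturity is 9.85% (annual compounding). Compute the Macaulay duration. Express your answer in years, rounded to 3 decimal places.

5.698 years

Periodic yield y = 0.0985. Discount each cash flow and weight by its year:
  t   CF        PV=CF/(1+0.0985)^t    t·PV
  1        60.00        54.6199        54.6199
  2        60.00        49.7223        99.4446
  3        60.00        45.2638       135.7914
  4        60.00        41.2051       164.8204
  5        60.00        37.5103       187.5517
  6        60.00        34.1469       204.8812
  7        60.00        31.0850       217.5950
  8       560.00       264.1116     2,112.8931
  Σ                    557.6650     3,177.5973
Price P = Σ PV = 557.6650.
Macaulay duration = Σ(t·PV) / P = 3,177.5973 / 557.6650 = 5.69804 years.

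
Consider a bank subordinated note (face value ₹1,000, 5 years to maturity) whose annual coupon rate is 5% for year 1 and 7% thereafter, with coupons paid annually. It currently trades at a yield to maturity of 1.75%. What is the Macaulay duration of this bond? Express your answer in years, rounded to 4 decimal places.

Periodic yield y = 0.0175. Discount each cash flow and weight by its year:
  t   CF        PV=CF/(1+0.0175)^t    t·PV
  1        50.00        49.1400        49.1400
  2        70.00        67.6128       135.2257
  3        70.00        66.4500       199.3499
  4        70.00        65.3071       261.2284
  5     1,070.00       981.0964     4,905.4821
  Σ                  1,229.6064     5,550.4261
Price P = Σ PV = 1,229.6064.
Macaulay duration = Σ(t·PV) / P = 5,550.4261 / 1,229.6064 = 4.51399 years.

4.5140 years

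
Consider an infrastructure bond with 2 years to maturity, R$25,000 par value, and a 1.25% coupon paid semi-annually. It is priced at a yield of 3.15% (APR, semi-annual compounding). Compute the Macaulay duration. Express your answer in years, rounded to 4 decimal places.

Periodic yield y = 0.01575. Discount each cash flow and weight by its period:
  t   CF        PV=CF/(1+0.01575)^t    t·PV
  1       156.25       153.8272       153.8272
  2       156.25       151.4420       302.8840
  3       156.25       149.0938       447.2813
  4    25,156.25    23,631.8966    94,527.5865
  Σ                 24,086.2596    95,431.5791
Price P = Σ PV = 24,086.2596.
Macaulay duration = Σ(t·PV) / P = 95,431.5791 / 24,086.2596 = 3.96208 half-year periods.
In years: 3.96208 / 2 = 1.98104 years.

1.9810 years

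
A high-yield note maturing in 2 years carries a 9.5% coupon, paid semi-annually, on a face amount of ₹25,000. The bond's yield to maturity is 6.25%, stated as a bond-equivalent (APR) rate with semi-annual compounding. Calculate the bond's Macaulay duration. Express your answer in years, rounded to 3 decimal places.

Periodic yield y = 0.03125. Discount each cash flow and weight by its period:
  t   CF        PV=CF/(1+0.03125)^t    t·PV
  1     1,187.50     1,151.5152     1,151.5152
  2     1,187.50     1,116.6208     2,233.2415
  3     1,187.50     1,082.7838     3,248.3513
  4    26,187.50    23,154.6486    92,618.5943
  Σ                 26,505.5682    99,251.7023
Price P = Σ PV = 26,505.5682.
Macaulay duration = Σ(t·PV) / P = 99,251.7023 / 26,505.5682 = 3.74456 half-year periods.
In years: 3.74456 / 2 = 1.87228 years.

1.872 years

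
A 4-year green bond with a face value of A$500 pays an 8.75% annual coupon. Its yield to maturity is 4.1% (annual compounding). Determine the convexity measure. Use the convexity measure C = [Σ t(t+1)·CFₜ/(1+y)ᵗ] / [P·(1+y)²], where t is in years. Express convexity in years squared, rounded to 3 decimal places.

15.878

With y = 0.041:
  t   CF        PV=CF/(1+0.041)^t    t·PV        t(t+1)·PV
  1        43.75        42.0269        42.0269          84.0538
  2        43.75        40.3717        80.7433         242.2300
  3        43.75        38.7816       116.3448         465.3794
  4       543.75       463.0164     1,852.0655       9,260.3275
  Σ                    584.1965     2,091.1806      10,051.9906
P = 584.1965.
Convexity = Σ t(t+1)·PV / [P·(1+y)²] = 10,051.9906 / (584.1965 × 1.083681) = 15.87785.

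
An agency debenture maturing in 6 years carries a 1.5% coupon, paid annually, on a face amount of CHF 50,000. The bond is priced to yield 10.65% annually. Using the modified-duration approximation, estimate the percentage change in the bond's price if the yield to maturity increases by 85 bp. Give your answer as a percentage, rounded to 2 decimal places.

Periodic yield y = 0.1065. Modified duration first:
  t   CF        PV=CF/(1+0.1065)^t    t·PV
  1       750.00       677.8129       677.8129
  2       750.00       612.5738     1,225.1476
  3       750.00       553.6139     1,660.8418
  4       750.00       500.3289     2,001.3156
  5       750.00       452.1725     2,260.8626
  6    50,750.00    27,652.0630   165,912.3777
  Σ                 30,448.5651   173,738.3583
P = 30,448.5651; D_Mac = 5.70596 yrs; D_mod = 5.70596/(1+0.1065) = 5.15677 yrs.
ΔP/P ≈ -D_mod · Δy = -5.15677 × (+0.0085) = -0.043833 = -4.3833%.

-4.38%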